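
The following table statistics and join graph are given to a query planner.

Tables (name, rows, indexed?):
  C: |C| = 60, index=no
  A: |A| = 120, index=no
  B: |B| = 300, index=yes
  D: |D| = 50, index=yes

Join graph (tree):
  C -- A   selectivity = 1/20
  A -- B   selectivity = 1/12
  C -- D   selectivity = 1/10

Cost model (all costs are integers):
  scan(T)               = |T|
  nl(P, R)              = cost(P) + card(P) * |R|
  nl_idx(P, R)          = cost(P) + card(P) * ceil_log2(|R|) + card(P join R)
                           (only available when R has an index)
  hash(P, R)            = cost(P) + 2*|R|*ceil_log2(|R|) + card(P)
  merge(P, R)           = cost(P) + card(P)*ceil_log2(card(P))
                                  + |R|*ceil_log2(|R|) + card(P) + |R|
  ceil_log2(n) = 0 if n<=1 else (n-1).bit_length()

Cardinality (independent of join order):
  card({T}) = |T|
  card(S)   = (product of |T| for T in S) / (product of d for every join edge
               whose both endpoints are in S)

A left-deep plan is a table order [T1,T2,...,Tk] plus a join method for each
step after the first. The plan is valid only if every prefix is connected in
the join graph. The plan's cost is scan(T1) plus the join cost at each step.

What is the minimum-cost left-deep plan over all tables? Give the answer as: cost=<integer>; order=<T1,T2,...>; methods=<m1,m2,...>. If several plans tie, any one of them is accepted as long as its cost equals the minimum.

Selinger DP (subsets sized 1..n):
  {C}: scan cost=60, card=60
  {A}: scan cost=120, card=120
  {B}: scan cost=300, card=300
  {D}: scan cost=50, card=50
  {AC}: card=360; try (C,hash)→960, (A,merge)→1440, (C,merge)→1500, (A,hash)→1800, (A,nl)→7260, (C,nl)→7320; best=960 via (C,hash)
  {CD}: card=300; try (D,hash)→720, (D,nl_idx)→720, (C,hash)→820, (C,merge)→820, (D,merge)→830, (C,nl)→3050 …(+1); best=720 via (D,hash)
  {AB}: card=3000; try (A,hash)→2280, (B,merge)→4080, (B,nl_idx)→4200, (A,merge)→4260, (B,hash)→5640, (B,nl)→36120 …(+1); best=2280 via (A,hash)
  {ABC}: card=9000; try (C,hash)→6000, (B,hash)→6720, (B,merge)→7560, (B,nl_idx)→13200, (C,merge)→41700, (B,nl)→108960 …(+1); best=6000 via (C,hash)
  {ACD}: card=1800; try (D,hash)→1920, (A,hash)→2700, (A,merge)→4680, (D,merge)→4910, (D,nl_idx)→4920, (D,nl)→18960 …(+1); best=1920 via (D,hash)
  {ABCD}: card=45000; try (B,hash)→9120, (D,hash)→15600, (B,merge)→26520, (B,nl_idx)→63120, (D,nl_idx)→105000, (D,merge)→141350 …(+2); best=9120 via (B,hash)

cost=9120; order=A,C,D,B; methods=hash,hash,hash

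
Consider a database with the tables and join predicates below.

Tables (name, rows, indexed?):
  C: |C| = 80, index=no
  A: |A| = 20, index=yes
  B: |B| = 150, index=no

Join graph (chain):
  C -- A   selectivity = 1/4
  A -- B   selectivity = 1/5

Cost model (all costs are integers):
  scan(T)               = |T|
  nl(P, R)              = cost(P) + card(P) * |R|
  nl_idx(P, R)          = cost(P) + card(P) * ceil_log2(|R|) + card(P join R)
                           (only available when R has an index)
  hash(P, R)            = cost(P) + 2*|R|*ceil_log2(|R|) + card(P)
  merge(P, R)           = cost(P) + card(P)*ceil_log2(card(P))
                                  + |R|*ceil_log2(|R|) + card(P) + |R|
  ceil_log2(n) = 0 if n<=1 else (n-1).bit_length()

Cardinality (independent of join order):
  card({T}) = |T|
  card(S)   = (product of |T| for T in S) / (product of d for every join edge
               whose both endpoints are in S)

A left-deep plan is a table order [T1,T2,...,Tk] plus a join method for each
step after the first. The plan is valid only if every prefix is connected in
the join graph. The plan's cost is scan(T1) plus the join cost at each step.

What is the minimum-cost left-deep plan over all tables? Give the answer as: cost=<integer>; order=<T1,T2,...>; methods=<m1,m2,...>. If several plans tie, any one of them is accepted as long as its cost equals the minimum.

cost=2220; order=B,A,C; methods=hash,hash

Selinger DP (subsets sized 1..n):
  {C}: scan cost=80, card=80
  {A}: scan cost=20, card=20
  {B}: scan cost=150, card=150
  {AC}: card=400; try (A,hash)→360, (C,merge)→780, (A,merge)→840, (A,nl_idx)→880, (C,hash)→1160, (C,nl)→1620 …(+1); best=360 via (A,hash)
  {AB}: card=600; try (A,hash)→500, (B,merge)→1490, (A,nl_idx)→1500, (A,merge)→1620, (B,hash)→2440, (B,nl)→3020 …(+1); best=500 via (A,hash)
  {ABC}: card=12000; try (C,hash)→2220, (B,hash)→3160, (B,merge)→5710, (C,merge)→7740, (C,nl)→48500, (B,nl)→60360; best=2220 via (C,hash)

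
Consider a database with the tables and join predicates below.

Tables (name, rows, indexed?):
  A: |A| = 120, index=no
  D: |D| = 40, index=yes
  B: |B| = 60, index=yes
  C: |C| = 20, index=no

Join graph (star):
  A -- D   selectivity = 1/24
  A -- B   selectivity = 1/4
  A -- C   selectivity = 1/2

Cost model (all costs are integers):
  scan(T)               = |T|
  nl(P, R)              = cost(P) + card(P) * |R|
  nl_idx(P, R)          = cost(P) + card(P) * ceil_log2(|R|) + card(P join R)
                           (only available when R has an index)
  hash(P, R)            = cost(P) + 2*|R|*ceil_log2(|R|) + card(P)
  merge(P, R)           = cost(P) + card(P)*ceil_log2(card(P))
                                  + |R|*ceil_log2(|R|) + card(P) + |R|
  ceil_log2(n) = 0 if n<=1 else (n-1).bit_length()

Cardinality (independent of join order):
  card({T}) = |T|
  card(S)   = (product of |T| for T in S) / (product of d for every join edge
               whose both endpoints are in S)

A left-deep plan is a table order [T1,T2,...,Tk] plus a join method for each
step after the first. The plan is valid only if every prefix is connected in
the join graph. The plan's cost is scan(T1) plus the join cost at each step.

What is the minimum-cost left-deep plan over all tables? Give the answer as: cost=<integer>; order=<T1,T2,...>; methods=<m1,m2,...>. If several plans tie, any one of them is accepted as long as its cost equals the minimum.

cost=3840; order=A,D,C,B; methods=hash,hash,hash

Selinger DP (subsets sized 1..n):
  {A}: scan cost=120, card=120
  {D}: scan cost=40, card=40
  {B}: scan cost=60, card=60
  {C}: scan cost=20, card=20
  {AD}: card=200; try (D,hash)→720, (D,nl_idx)→1040, (A,merge)→1280, (D,merge)→1360, (A,hash)→1760, (A,nl)→4840 …(+1); best=720 via (D,hash)
  {AB}: card=1800; try (B,hash)→960, (A,merge)→1440, (B,merge)→1500, (A,hash)→1800, (B,nl_idx)→2640, (A,nl)→7260 …(+1); best=960 via (B,hash)
  {AC}: card=1200; try (C,hash)→440, (A,merge)→1100, (C,merge)→1200, (A,hash)→1720, (A,nl)→2420, (C,nl)→2520; best=440 via (C,hash)
  {ABD}: card=3000; try (B,hash)→1640, (B,merge)→2940, (D,hash)→3240, (B,nl_idx)→4920, (B,nl)→12720, (D,nl_idx)→14760 …(+2); best=1640 via (B,hash)
  {ACD}: card=2000; try (C,hash)→1120, (D,hash)→2120, (C,merge)→2640, (C,nl)→4720, (D,nl_idx)→9640, (D,merge)→15120 …(+1); best=1120 via (C,hash)
  {ABC}: card=18000; try (B,hash)→2360, (C,hash)→2960, (B,merge)→15260, (C,merge)→22680, (B,nl_idx)→25640, (C,nl)→36960 …(+1); best=2360 via (B,hash)
  {ABCD}: card=30000; try (B,hash)→3840, (C,hash)→4840, (D,hash)→20840, (B,merge)→25540, (C,merge)→40760, (B,nl_idx)→43120 …(+5); best=3840 via (B,hash)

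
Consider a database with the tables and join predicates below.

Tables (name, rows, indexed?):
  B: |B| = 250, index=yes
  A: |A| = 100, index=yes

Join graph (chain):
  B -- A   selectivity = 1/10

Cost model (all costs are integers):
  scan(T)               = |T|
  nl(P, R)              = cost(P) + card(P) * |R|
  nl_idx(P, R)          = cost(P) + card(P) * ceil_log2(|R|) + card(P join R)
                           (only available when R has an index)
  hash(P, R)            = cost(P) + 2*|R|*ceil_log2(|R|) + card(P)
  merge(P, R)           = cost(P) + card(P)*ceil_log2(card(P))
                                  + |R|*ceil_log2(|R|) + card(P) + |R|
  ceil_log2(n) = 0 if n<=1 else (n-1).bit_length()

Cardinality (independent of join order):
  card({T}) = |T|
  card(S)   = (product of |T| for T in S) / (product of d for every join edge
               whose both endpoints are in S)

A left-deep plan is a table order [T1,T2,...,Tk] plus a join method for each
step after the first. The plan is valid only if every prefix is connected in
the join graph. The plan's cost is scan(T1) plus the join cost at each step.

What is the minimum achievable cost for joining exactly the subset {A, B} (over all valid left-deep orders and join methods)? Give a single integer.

1900

Selinger DP over subsets of {A,B}:
  {B}: scan cost=250, card=250
  {A}: scan cost=100, card=100
  {AB}: card=2500; try (A,hash)→1900, (B,merge)→3150, (A,merge)→3300, (B,nl_idx)→3400, (B,hash)→4200, (A,nl_idx)→4500 …(+2); best=1900 via (A,hash)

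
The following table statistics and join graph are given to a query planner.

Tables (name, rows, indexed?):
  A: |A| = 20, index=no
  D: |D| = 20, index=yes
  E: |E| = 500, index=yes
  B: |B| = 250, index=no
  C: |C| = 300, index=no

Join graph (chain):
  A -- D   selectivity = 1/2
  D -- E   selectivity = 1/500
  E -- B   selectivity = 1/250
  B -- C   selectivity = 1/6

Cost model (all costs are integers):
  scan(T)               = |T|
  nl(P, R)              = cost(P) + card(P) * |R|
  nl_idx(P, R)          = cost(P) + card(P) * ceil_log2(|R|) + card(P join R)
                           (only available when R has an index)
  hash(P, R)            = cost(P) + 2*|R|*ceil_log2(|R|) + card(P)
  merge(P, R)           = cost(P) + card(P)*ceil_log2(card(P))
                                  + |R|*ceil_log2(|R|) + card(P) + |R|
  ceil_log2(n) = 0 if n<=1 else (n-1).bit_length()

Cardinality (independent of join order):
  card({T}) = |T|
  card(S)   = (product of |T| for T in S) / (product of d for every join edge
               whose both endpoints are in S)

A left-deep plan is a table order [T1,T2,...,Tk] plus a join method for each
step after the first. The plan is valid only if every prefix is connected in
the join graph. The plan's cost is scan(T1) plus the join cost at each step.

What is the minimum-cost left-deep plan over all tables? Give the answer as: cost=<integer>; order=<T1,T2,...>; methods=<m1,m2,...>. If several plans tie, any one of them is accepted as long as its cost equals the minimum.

cost=6910; order=D,E,B,C,A; methods=nl_idx,merge,merge,hash

Selinger DP (subsets sized 1..n):
  {A}: scan cost=20, card=20
  {D}: scan cost=20, card=20
  {E}: scan cost=500, card=500
  {B}: scan cost=250, card=250
  {C}: scan cost=300, card=300
  {AD}: card=200; try (D,hash)→240, (A,hash)→240, (D,merge)→260, (A,merge)→260, (D,nl_idx)→320, (D,nl)→420 …(+1); best=240 via (D,hash)
  {DE}: card=20; try (E,nl_idx)→220, (D,hash)→1200, (D,nl_idx)→3020, (E,merge)→5140, (D,merge)→5620, (E,hash)→9040 …(+2); best=220 via (E,nl_idx)
  {BE}: card=500; try (E,nl_idx)→3000, (B,hash)→5000, (E,merge)→7500, (B,merge)→7750, (E,hash)→9500, (E,nl)→125250 …(+1); best=3000 via (E,nl_idx)
  {BC}: card=12500; try (B,hash)→4600, (C,merge)→5500, (B,merge)→5550, (C,hash)→5900, (C,nl)→75250, (B,nl)→75300; best=4600 via (B,hash)
  {ADE}: card=200; try (A,hash)→440, (A,merge)→460, (A,nl)→620, (E,nl_idx)→2240, (E,merge)→7040, (E,hash)→9440 …(+1); best=440 via (A,hash)
  {BDE}: card=20; try (B,merge)→2590, (D,hash)→3700, (B,hash)→4240, (B,nl)→5220, (D,nl_idx)→5520, (D,merge)→8120 …(+1); best=2590 via (B,merge)
  {BCE}: card=25000; try (C,hash)→8900, (C,merge)→11000, (E,hash)→26100, (E,nl_idx)→142100, (C,nl)→153000, (E,merge)→197100 …(+1); best=8900 via (C,hash)
  {ABDE}: card=200; try (A,hash)→2810, (A,merge)→2830, (A,nl)→2990, (B,merge)→4490, (B,hash)→4640, (B,nl)→50440; best=2810 via (A,hash)
  {BCDE}: card=1000; try (C,merge)→5710, (C,hash)→8010, (C,nl)→8590, (D,hash)→34100, (D,nl_idx)→134900, (D,merge)→409020 …(+1); best=5710 via (C,merge)
  {ABCDE}: card=10000; try (A,hash)→6910, (C,merge)→7610, (C,hash)→8410, (A,merge)→16830, (A,nl)→25710, (C,nl)→62810; best=6910 via (A,hash)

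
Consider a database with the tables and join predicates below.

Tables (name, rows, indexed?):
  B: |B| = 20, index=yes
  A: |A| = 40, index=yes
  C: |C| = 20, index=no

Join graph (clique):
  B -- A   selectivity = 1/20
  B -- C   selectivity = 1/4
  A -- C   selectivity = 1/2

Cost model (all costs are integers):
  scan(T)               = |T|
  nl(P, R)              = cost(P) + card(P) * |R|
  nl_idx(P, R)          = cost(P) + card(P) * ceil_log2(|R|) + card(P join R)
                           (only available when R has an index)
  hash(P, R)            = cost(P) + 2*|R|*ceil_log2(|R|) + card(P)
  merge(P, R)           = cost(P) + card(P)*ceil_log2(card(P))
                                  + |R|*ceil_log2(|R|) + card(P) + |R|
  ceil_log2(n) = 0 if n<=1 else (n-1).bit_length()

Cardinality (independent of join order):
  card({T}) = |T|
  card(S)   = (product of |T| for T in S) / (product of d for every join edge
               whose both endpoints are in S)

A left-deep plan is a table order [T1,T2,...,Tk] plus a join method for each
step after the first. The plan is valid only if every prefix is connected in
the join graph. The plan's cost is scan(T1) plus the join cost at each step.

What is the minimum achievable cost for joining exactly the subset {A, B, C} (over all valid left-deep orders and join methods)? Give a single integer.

Selinger DP over subsets of {A,B,C}:
  {B}: scan cost=20, card=20
  {A}: scan cost=40, card=40
  {C}: scan cost=20, card=20
  {AB}: card=40; try (A,nl_idx)→180, (B,hash)→280, (B,nl_idx)→280, (A,merge)→420, (B,merge)→440, (A,hash)→520 …(+2); best=180 via (A,nl_idx)
  {BC}: card=100; try (B,nl_idx)→220, (C,hash)→240, (B,hash)→240, (C,merge)→260, (B,merge)→260, (C,nl)→420 …(+1); best=220 via (B,nl_idx)
  {AC}: card=400; try (C,hash)→280, (A,merge)→420, (C,merge)→440, (A,hash)→520, (A,nl_idx)→540, (A,nl)→820 …(+1); best=280 via (C,hash)
  {ABC}: card=100; try (C,hash)→420, (C,merge)→580, (A,hash)→800, (B,hash)→880, (A,nl_idx)→920, (C,nl)→980 …(+5); best=420 via (C,hash)

420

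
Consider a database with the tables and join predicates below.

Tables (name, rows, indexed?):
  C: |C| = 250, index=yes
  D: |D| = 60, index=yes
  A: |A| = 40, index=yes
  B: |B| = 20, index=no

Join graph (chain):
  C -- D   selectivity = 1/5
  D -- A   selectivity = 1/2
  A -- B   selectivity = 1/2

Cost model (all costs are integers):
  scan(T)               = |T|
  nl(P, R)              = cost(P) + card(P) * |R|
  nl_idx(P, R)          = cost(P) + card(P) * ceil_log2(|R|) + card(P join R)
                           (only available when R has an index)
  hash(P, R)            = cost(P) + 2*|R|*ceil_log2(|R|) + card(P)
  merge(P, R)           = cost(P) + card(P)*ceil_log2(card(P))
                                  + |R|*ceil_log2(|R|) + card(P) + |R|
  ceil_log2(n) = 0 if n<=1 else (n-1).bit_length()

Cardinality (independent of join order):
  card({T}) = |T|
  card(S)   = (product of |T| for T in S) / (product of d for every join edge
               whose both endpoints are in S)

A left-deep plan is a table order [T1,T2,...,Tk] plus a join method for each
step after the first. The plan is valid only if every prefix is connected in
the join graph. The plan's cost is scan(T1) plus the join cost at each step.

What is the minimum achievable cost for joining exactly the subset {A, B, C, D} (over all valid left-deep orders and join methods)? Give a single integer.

17400

Selinger DP over subsets of {A,B,C,D}:
  {C}: scan cost=250, card=250
  {D}: scan cost=60, card=60
  {A}: scan cost=40, card=40
  {B}: scan cost=20, card=20
  {CD}: card=3000; try (D,hash)→1220, (C,merge)→2730, (D,merge)→2920, (C,nl_idx)→3540, (C,hash)→4120, (D,nl_idx)→4750 …(+2); best=1220 via (D,hash)
  {AD}: card=1200; try (A,hash)→600, (D,merge)→740, (A,merge)→760, (D,hash)→800, (D,nl_idx)→1480, (A,nl_idx)→1620 …(+2); best=600 via (A,hash)
  {AB}: card=400; try (B,hash)→280, (A,merge)→420, (B,merge)→440, (A,hash)→520, (A,nl_idx)→540, (A,nl)→820 …(+1); best=280 via (B,hash)
  {ACD}: card=60000; try (A,hash)→4700, (C,hash)→5800, (C,merge)→17250, (A,merge)→40500, (C,nl_idx)→70200, (A,nl_idx)→79220 …(+2); best=4700 via (A,hash)
  {ABD}: card=12000; try (D,hash)→1400, (B,hash)→2000, (D,merge)→4700, (D,nl_idx)→14680, (B,merge)→15120, (D,nl)→24280 …(+1); best=1400 via (D,hash)
  {ABCD}: card=600000; try (C,hash)→17400, (B,hash)→64900, (C,merge)→183650, (C,nl_idx)→697400, (B,merge)→1024820, (B,nl)→1204700 …(+1); best=17400 via (C,hash)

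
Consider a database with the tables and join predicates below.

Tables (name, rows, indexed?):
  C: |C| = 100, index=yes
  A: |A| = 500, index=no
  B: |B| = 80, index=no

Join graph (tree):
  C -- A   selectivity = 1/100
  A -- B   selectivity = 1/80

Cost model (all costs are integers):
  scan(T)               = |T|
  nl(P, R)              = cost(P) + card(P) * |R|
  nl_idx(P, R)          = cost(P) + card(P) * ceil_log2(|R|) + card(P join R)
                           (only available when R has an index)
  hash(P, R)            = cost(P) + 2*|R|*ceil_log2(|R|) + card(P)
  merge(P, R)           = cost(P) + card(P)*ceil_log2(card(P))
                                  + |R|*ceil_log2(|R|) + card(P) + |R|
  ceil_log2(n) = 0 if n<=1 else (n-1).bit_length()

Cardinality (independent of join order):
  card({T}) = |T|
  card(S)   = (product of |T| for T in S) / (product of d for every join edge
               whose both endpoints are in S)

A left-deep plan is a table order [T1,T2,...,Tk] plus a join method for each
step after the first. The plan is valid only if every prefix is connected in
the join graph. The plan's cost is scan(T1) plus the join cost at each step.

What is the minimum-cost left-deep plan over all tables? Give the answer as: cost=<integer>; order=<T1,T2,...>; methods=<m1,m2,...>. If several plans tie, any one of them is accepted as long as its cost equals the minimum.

Selinger DP (subsets sized 1..n):
  {C}: scan cost=100, card=100
  {A}: scan cost=500, card=500
  {B}: scan cost=80, card=80
  {AC}: card=500; try (C,hash)→2400, (C,nl_idx)→4500, (A,merge)→5900, (C,merge)→6300, (A,hash)→9200, (A,nl)→50100 …(+1); best=2400 via (C,hash)
  {AB}: card=500; try (B,hash)→2120, (A,merge)→5720, (B,merge)→6140, (A,hash)→9160, (A,nl)→40080, (B,nl)→40500; best=2120 via (B,hash)
  {ABC}: card=500; try (C,hash)→4020, (B,hash)→4020, (C,nl_idx)→6120, (C,merge)→7920, (B,merge)→8040, (B,nl)→42400 …(+1); best=4020 via (C,hash)

cost=4020; order=A,B,C; methods=hash,hash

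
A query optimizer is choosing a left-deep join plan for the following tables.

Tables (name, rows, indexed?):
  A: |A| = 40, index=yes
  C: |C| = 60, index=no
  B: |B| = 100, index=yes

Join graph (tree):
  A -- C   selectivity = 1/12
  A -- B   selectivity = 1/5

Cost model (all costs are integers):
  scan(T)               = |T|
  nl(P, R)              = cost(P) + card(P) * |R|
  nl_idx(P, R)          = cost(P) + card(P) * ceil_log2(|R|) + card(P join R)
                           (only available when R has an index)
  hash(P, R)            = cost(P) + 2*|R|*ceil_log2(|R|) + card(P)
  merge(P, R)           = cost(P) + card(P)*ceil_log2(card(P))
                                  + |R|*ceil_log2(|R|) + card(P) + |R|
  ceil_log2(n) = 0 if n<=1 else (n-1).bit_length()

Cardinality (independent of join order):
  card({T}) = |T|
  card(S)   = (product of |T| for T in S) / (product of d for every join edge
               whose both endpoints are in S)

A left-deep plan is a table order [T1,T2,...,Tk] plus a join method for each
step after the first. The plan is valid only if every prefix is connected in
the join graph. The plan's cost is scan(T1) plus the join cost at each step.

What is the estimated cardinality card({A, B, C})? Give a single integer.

4000

Tables in S: A(40), B(100), C(60)
Edges inside S: A-C(d=12), A-B(d=5)
numerator = 40 * 100 * 60 = 240000
denominator = 12 * 5 = 60
card(S) = 240000 / 60 = 4000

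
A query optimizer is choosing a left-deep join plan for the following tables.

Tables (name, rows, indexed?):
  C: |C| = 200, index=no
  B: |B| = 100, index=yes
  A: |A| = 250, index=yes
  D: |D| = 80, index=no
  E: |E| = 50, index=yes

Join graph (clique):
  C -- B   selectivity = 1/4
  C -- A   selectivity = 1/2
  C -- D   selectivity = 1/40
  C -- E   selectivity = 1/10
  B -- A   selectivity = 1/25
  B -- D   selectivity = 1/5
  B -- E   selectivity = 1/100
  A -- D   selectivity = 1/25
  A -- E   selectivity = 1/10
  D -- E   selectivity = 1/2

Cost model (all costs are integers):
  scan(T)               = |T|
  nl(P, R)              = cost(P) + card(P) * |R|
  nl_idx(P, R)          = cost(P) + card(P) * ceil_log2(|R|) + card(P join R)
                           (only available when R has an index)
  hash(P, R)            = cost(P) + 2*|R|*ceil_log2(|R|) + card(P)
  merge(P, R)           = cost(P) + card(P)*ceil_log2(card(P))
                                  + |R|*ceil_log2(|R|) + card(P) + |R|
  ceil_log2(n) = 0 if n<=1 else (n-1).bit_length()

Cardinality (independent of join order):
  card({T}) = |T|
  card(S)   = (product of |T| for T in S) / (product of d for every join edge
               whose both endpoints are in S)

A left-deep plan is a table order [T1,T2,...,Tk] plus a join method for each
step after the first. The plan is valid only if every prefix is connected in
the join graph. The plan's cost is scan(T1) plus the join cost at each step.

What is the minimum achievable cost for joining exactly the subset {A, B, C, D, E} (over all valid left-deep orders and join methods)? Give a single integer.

3770

Selinger DP over subsets of {A,B,C,D,E}:
  {C}: scan cost=200, card=200
  {B}: scan cost=100, card=100
  {A}: scan cost=250, card=250
  {D}: scan cost=80, card=80
  {E}: scan cost=50, card=50
  {BC}: card=5000; try (B,hash)→1800, (C,merge)→2700, (B,merge)→2800, (C,hash)→3400, (B,nl_idx)→6600, (C,nl)→20100 …(+1); best=1800 via (B,hash)
  {AC}: card=25000; try (C,hash)→3700, (A,merge)→4250, (C,merge)→4300, (A,hash)→4400, (A,nl_idx)→26800, (A,nl)→50200 …(+1); best=3700 via (C,hash)
  {CD}: card=400; try (D,hash)→1520, (C,merge)→2520, (D,merge)→2640, (C,hash)→3360, (C,nl)→16080, (D,nl)→16200; best=1520 via (D,hash)
  {CE}: card=1000; try (E,hash)→1000, (C,merge)→2200, (E,merge)→2350, (E,nl_idx)→2400, (C,hash)→3300, (C,nl)→10050 …(+1); best=1000 via (E,hash)
  {AB}: card=1000; try (B,hash)→1900, (A,nl_idx)→1900, (B,nl_idx)→3000, (A,merge)→3150, (B,merge)→3300, (A,hash)→4200 …(+2); best=1900 via (B,hash)
  {BD}: card=1600; try (D,hash)→1320, (B,merge)→1520, (D,merge)→1540, (B,hash)→1560, (B,nl_idx)→2240, (B,nl)→8080 …(+1); best=1320 via (D,hash)
  {BE}: card=50; try (B,nl_idx)→450, (E,nl_idx)→750, (E,hash)→800, (B,merge)→1200, (E,merge)→1250, (B,hash)→1500 …(+2); best=450 via (B,nl_idx)
  {AD}: card=800; try (A,nl_idx)→1520, (D,hash)→1620, (A,merge)→2970, (D,merge)→3140, (A,hash)→4160, (A,nl)→20080 …(+1); best=1520 via (A,nl_idx)
  {AE}: card=1250; try (E,hash)→1100, (A,nl_idx)→1700, (A,merge)→2650, (E,merge)→2850, (E,nl_idx)→3000, (A,hash)→4100 …(+2); best=1100 via (E,hash)
  {DE}: card=2000; try (E,hash)→760, (D,merge)→1040, (E,merge)→1070, (D,hash)→1220, (E,nl_idx)→2560, (D,nl)→4050 …(+1); best=760 via (E,hash)
  {ABC}: card=25000; try (C,hash)→6100, (A,hash)→10800, (C,merge)→14700, (B,hash)→30100, (A,nl_idx)→66800, (A,merge)→74050 …(+5); best=6100 via (C,hash)
  {BCD}: card=2000; try (B,hash)→3320, (C,hash)→6120, (B,merge)→6320, (B,nl_idx)→6320, (D,hash)→7920, (C,merge)→22320 …(+4); best=3320 via (B,hash)
  {BCE}: card=250; try (C,merge)→2600, (B,hash)→3400, (C,hash)→3700, (E,hash)→7400, (B,nl_idx)→8250, (C,nl)→10450 …(+5); best=2600 via (C,merge)
  {ACD}: card=2000; try (C,hash)→5520, (A,hash)→5920, (A,nl_idx)→6720, (A,merge)→7770, (C,merge)→12120, (D,hash)→29820 …(+4); best=5520 via (C,hash)
  {ACE}: card=12500; try (C,hash)→5550, (A,hash)→6000, (A,merge)→14250, (C,merge)→17900, (A,nl_idx)→21500, (E,hash)→29300 …(+5); best=5550 via (C,hash)
  {CDE}: card=1000; try (E,hash)→2520, (D,hash)→3120, (E,nl_idx)→4920, (E,merge)→5870, (C,hash)→5960, (D,merge)→12640 …(+4); best=2520 via (E,hash)
  {ABD}: card=640; try (B,hash)→3720, (D,hash)→4020, (A,hash)→6920, (B,nl_idx)→7760, (B,merge)→11120, (D,merge)→13540 …(+5); best=3720 via (B,hash)
  {ABE}: card=50; try (A,nl_idx)→900, (A,merge)→3050, (E,hash)→3500, (B,hash)→3750, (A,hash)→4500, (E,nl_idx)→7950 …(+6); best=900 via (A,nl_idx)
  {BDE}: card=400; try (D,merge)→1440, (D,hash)→1620, (E,hash)→3520, (B,hash)→4160, (D,nl)→4450, (E,nl_idx)→11320 …(+5); best=1440 via (D,merge)
  {ADE}: card=2000; try (E,hash)→2920, (D,hash)→3470, (A,hash)→6760, (E,nl_idx)→8320, (E,merge)→10670, (D,merge)→16740 …(+5); best=2920 via (E,hash)
  {ABCD}: card=400; try (C,hash)→7560, (B,hash)→8920, (A,hash)→9320, (C,merge)→12560, (A,nl_idx)→19720, (B,nl_idx)→19920 …(+8); best=7560 via (C,hash)
  {ABCE}: card=125; try (C,merge)→3050, (C,hash)→4150, (A,nl_idx)→4725, (A,hash)→6850, (A,merge)→7100, (C,nl)→10900 …(+9); best=3050 via (C,merge)
  {BCDE}: card=50; try (D,hash)→3970, (B,hash)→4920, (C,hash)→5040, (D,merge)→5490, (E,hash)→5920, (C,merge)→7240 …(+8); best=3970 via (D,hash)
  {ACDE}: card=500; try (A,hash)→7520, (E,hash)→8120, (C,hash)→8120, (A,nl_idx)→11020, (A,merge)→15770, (E,nl_idx)→18020 …(+8); best=7520 via (A,hash)
  {ABDE}: card=16; try (D,merge)→1890, (D,hash)→2070, (A,nl_idx)→4656, (D,nl)→4900, (E,hash)→4960, (A,hash)→5840 …(+9); best=1890 via (D,merge)
  {ABCDE}: card=1; try (C,merge)→3770, (D,hash)→4295, (A,nl_idx)→4371, (D,merge)→4690, (C,nl)→5090, (C,hash)→5106 …(+12); best=3770 via (C,merge)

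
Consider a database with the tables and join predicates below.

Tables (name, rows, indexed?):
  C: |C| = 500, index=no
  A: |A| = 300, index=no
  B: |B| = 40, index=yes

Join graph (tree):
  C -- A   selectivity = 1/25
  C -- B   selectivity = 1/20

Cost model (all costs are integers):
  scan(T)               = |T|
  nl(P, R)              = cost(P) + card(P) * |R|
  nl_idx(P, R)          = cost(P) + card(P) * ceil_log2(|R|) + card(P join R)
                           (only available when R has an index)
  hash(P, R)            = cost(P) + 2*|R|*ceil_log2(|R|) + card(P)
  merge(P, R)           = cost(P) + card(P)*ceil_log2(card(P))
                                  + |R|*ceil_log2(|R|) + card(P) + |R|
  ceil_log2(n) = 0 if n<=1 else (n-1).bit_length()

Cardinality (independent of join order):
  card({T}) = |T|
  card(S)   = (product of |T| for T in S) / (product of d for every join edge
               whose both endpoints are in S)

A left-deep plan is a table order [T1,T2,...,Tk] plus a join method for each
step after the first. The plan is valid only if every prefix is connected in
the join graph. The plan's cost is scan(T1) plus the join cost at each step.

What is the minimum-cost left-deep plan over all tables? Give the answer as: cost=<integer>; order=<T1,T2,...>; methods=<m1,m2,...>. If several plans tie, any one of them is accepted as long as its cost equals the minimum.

Selinger DP (subsets sized 1..n):
  {C}: scan cost=500, card=500
  {A}: scan cost=300, card=300
  {B}: scan cost=40, card=40
  {AC}: card=6000; try (A,hash)→6400, (C,merge)→8300, (A,merge)→8500, (C,hash)→9600, (C,nl)→150300, (A,nl)→150500; best=6400 via (A,hash)
  {BC}: card=1000; try (B,hash)→1480, (B,nl_idx)→4500, (C,merge)→5320, (B,merge)→5780, (C,hash)→9080, (C,nl)→20040 …(+1); best=1480 via (B,hash)
  {ABC}: card=12000; try (A,hash)→7880, (B,hash)→12880, (A,merge)→15480, (B,nl_idx)→54400, (B,merge)→90680, (B,nl)→246400 …(+1); best=7880 via (A,hash)

cost=7880; order=C,B,A; methods=hash,hash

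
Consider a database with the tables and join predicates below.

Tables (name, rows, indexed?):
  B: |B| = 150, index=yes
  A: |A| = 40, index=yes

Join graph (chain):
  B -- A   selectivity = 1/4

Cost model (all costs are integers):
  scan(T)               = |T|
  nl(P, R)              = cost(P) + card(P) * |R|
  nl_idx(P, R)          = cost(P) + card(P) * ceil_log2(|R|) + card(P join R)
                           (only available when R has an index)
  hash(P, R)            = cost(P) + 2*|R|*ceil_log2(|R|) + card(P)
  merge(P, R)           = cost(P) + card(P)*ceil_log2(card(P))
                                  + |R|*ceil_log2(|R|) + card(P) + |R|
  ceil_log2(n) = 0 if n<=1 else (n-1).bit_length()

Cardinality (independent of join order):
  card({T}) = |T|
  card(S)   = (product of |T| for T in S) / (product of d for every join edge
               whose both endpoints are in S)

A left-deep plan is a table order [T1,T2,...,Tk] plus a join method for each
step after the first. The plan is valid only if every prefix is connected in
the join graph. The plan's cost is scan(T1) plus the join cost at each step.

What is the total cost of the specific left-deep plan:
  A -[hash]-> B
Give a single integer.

step 1: scan A: cost=40, card=40
step 2: join B via hash
    card(P join B) = 40*150/(4) = 1500
    cost = 40 + 2*150*8 + 40 = 2480

2480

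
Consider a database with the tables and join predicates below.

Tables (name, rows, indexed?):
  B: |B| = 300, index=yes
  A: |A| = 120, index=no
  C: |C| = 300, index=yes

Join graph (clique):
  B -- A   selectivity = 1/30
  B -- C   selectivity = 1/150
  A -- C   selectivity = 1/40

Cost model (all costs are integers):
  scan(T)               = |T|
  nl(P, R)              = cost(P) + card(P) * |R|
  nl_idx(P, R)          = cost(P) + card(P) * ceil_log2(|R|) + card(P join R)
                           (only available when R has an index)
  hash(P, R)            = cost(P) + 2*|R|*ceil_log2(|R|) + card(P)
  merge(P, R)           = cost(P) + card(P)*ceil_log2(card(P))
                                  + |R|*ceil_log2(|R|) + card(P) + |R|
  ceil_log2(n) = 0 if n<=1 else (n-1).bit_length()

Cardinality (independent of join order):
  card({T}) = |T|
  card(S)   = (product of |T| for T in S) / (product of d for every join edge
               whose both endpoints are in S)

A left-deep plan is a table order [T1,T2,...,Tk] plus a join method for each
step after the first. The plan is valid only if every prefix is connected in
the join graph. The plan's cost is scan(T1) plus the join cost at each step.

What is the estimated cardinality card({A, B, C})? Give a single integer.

60

Tables in S: A(120), B(300), C(300)
Edges inside S: B-A(d=30), B-C(d=150), A-C(d=40)
numerator = 120 * 300 * 300 = 10800000
denominator = 30 * 150 * 40 = 180000
card(S) = 10800000 / 180000 = 60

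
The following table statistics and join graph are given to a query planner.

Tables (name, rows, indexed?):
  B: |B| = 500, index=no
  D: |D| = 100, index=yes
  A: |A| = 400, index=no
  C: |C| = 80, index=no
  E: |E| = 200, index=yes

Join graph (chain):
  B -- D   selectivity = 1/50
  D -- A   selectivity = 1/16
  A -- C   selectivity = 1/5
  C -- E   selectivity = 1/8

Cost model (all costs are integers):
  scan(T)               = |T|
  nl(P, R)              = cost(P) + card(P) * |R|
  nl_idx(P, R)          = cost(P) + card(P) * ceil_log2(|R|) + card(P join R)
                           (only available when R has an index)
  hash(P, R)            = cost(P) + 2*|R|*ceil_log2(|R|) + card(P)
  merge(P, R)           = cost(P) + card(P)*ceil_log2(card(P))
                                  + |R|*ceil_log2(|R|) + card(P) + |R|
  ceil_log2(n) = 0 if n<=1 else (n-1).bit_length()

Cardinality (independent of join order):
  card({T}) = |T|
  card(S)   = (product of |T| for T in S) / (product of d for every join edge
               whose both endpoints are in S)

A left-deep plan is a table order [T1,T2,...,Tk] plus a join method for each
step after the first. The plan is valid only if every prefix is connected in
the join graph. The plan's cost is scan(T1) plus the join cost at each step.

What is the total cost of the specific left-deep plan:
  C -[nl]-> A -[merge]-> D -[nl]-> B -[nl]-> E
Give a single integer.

step 1: scan C: cost=80, card=80
step 2: join A via nl
    card(P join A) = 80*400/(5) = 6400
    cost = 80 + 80*400 = 32080
step 3: join D via merge
    card(P join D) = 6400*100/(16) = 40000
    cost = 32080 + 6400*13 + 100*7 + 6400 + 100 = 122480
step 4: join B via nl
    card(P join B) = 40000*500/(50) = 400000
    cost = 122480 + 40000*500 = 20122480
step 5: join E via nl
    card(P join E) = 400000*200/(8) = 10000000
    cost = 20122480 + 400000*200 = 100122480

100122480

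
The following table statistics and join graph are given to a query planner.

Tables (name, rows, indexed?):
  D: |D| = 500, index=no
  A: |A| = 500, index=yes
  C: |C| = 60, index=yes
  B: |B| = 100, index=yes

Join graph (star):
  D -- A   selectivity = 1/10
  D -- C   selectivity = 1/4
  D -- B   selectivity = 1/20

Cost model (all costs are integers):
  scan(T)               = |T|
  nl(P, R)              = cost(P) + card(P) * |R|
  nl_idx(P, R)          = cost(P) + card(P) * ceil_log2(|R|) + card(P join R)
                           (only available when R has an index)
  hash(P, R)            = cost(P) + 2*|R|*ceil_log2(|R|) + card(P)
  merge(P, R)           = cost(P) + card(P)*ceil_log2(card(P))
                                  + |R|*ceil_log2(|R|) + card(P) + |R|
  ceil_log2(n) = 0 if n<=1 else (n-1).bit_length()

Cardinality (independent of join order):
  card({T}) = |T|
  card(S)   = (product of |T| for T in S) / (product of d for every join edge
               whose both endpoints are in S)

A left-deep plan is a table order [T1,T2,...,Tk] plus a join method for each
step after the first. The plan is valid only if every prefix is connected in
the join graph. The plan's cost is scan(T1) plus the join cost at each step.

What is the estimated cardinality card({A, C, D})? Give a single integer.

Tables in S: A(500), C(60), D(500)
Edges inside S: D-A(d=10), D-C(d=4)
numerator = 500 * 60 * 500 = 15000000
denominator = 10 * 4 = 40
card(S) = 15000000 / 40 = 375000

375000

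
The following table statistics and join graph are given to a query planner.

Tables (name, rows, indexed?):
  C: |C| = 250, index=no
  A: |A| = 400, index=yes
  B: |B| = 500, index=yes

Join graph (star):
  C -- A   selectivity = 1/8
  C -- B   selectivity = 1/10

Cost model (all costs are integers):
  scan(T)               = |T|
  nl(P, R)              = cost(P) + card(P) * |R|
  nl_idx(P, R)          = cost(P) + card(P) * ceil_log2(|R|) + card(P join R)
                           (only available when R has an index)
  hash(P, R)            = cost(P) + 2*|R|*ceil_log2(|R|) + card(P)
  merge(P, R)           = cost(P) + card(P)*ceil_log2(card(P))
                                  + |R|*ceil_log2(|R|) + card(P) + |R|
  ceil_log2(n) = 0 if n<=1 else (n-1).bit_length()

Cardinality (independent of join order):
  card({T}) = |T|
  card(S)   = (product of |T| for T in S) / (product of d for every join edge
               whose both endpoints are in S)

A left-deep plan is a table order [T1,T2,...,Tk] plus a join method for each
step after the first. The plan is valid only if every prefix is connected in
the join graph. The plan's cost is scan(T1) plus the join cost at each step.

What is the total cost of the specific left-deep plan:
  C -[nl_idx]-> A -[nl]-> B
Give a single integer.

step 1: scan C: cost=250, card=250
step 2: join A via nl_idx
    card(P join A) = 250*400/(8) = 12500
    cost = 250 + 250*9 + 12500 = 15000
step 3: join B via nl
    card(P join B) = 12500*500/(10) = 625000
    cost = 15000 + 12500*500 = 6265000

6265000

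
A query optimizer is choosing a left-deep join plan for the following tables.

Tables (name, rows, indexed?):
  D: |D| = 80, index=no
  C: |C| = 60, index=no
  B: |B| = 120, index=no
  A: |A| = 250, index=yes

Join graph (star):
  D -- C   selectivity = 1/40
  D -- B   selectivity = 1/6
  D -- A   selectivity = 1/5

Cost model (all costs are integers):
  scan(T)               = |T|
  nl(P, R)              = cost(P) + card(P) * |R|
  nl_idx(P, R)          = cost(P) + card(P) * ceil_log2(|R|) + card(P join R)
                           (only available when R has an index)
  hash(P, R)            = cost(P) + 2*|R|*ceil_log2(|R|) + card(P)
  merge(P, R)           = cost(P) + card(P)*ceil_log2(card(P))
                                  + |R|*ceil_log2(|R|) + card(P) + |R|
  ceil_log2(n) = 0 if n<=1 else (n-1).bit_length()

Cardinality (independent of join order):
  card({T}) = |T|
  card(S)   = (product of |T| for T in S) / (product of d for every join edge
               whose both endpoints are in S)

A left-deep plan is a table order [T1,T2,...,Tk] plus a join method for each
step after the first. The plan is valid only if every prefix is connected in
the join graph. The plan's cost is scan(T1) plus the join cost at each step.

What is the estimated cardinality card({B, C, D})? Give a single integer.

Tables in S: B(120), C(60), D(80)
Edges inside S: D-C(d=40), D-B(d=6)
numerator = 120 * 60 * 80 = 576000
denominator = 40 * 6 = 240
card(S) = 576000 / 240 = 2400

2400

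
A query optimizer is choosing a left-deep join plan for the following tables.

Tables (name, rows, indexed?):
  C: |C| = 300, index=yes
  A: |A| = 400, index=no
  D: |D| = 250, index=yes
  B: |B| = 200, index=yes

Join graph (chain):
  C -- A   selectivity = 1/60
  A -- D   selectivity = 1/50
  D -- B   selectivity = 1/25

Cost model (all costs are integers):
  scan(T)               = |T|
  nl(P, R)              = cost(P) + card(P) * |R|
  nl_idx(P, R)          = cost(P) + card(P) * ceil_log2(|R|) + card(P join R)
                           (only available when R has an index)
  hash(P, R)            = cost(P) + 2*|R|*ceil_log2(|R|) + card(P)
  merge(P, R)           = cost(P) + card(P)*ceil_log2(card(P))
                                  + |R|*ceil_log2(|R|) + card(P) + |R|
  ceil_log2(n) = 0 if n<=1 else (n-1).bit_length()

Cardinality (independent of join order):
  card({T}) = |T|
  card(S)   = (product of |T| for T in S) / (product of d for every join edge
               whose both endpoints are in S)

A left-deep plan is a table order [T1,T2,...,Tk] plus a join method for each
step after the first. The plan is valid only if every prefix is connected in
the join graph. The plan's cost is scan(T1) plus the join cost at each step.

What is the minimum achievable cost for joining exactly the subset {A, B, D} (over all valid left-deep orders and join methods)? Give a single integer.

10000

Selinger DP over subsets of {A,B,D}:
  {A}: scan cost=400, card=400
  {D}: scan cost=250, card=250
  {B}: scan cost=200, card=200
  {AD}: card=2000; try (D,hash)→4800, (D,nl_idx)→5600, (A,merge)→6500, (D,merge)→6650, (A,hash)→7700, (A,nl)→100250 …(+1); best=4800 via (D,hash)
  {BD}: card=2000; try (B,hash)→3700, (D,nl_idx)→3800, (D,merge)→4250, (B,nl_idx)→4250, (B,merge)→4300, (D,hash)→4400 …(+2); best=3700 via (B,hash)
  {ABD}: card=16000; try (B,hash)→10000, (A,hash)→12900, (B,merge)→30600, (A,merge)→31700, (B,nl_idx)→36800, (B,nl)→404800 …(+1); best=10000 via (B,hash)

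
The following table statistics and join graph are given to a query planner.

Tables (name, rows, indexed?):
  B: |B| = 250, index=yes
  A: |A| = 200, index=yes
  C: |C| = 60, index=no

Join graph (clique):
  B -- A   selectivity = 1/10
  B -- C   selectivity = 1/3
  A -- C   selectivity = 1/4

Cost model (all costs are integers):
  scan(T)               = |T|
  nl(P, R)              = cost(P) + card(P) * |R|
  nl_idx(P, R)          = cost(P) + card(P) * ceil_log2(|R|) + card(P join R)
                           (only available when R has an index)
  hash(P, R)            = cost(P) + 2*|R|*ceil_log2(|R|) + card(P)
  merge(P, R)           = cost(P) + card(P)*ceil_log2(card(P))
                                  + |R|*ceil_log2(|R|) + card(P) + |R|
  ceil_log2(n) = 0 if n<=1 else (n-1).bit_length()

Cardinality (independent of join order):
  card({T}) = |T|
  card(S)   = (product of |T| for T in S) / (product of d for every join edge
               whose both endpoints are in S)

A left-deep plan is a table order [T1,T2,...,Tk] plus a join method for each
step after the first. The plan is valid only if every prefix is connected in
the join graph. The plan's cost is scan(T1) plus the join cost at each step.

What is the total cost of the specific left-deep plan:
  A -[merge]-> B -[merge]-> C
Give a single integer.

74670

step 1: scan A: cost=200, card=200
step 2: join B via merge
    card(P join B) = 200*250/(10) = 5000
    cost = 200 + 200*8 + 250*8 + 200 + 250 = 4250
step 3: join C via merge
    card(P join C) = 5000*60/(3*4) = 25000
    cost = 4250 + 5000*13 + 60*6 + 5000 + 60 = 74670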